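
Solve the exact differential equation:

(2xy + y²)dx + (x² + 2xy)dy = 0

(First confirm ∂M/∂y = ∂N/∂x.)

Verify exactness: ∂M/∂y = ∂N/∂x ✓
Find F(x,y) such that ∂F/∂x = M, ∂F/∂y = N
Solution: x²y + xy² = C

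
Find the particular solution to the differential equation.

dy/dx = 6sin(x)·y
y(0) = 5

General solution: y = Ce^(-6cos(x))
Applying IC y(0) = 5:
Particular solution: y = 5e^(6(1-cos(x)))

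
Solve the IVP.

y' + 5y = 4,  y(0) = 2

General solution: y = 4/5 + Ce^(-5x)
Applying y(0) = 2: C = 2 - 4/5 = 6/5
Particular solution: y = 4/5 + (6/5)e^(-5x)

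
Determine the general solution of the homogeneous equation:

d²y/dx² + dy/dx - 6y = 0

Characteristic equation: r² + r - 6 = 0
Roots: r = 2, -3 (distinct real)
General solution: y = C₁e^(2x) + C₂e^(-3x)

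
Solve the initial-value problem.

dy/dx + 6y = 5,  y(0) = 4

General solution: y = 5/6 + Ce^(-6x)
Applying y(0) = 4: C = 4 - 5/6 = 19/6
Particular solution: y = 5/6 + (19/6)e^(-6x)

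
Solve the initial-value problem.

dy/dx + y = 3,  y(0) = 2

General solution: y = 3 + Ce^(-x)
Applying y(0) = 2: C = 2 - 3 = -1
Particular solution: y = 3 - e^(-x)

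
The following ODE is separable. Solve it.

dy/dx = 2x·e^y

Separating variables and integrating:
-e^(-y) = x² + C

General solution: y = -ln(C - x²)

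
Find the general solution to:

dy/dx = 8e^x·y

Separating variables and integrating:
ln|y| = 8e^x + C

General solution: y = Ce^(8e^x)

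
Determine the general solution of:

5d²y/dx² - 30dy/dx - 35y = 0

Characteristic equation: 5r² - 30r - 35 = 0
Divide by 5: r² - 6r - 7 = 0
Roots: r = 7, -1 (distinct real)
General solution: y = C₁e^(7x) + C₂e^(-x)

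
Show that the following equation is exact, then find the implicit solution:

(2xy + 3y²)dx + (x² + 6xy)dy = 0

Verify exactness: ∂M/∂y = ∂N/∂x ✓
Find F(x,y) such that ∂F/∂x = M, ∂F/∂y = N
Solution: x²y + 3xy² = C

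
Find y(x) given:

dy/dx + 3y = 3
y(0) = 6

General solution: y = 1 + Ce^(-3x)
Applying y(0) = 6: C = 6 - 1 = 5
Particular solution: y = 1 + 5e^(-3x)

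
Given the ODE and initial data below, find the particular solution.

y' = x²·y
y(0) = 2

General solution: y = Ce^(x³/3)
Applying IC y(0) = 2:
Particular solution: y = 2e^(x³/3)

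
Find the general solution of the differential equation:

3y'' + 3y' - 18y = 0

Characteristic equation: 3r² + 3r - 18 = 0
Divide by 3: r² + r - 6 = 0
Roots: r = 2, -3 (distinct real)
General solution: y = C₁e^(2x) + C₂e^(-3x)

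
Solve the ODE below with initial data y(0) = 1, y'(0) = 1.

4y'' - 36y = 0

General solution: y = C₁e^(3x) + C₂e^(-3x)
Applying ICs: C₁ = 2/3, C₂ = 1/3
Particular solution: y = (2/3)e^(3x) + (1/3)e^(-3x)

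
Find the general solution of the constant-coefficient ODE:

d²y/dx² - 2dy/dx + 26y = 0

Characteristic equation: r² - 2r + 26 = 0
Roots: r = 1 ± 5i (complex conjugates)
General solution: y = e^x(C₁cos(5x) + C₂sin(5x))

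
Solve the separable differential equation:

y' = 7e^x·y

Separating variables and integrating:
ln|y| = 7e^x + C

General solution: y = Ce^(7e^x)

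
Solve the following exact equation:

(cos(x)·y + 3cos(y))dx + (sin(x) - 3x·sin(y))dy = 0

Verify exactness: ∂M/∂y = ∂N/∂x ✓
Find F(x,y) such that ∂F/∂x = M, ∂F/∂y = N
Solution: sin(x)·y + 3x·cos(y) = C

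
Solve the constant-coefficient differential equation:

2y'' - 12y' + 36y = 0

Characteristic equation: 2r² - 12r + 36 = 0
Divide by 2: r² - 6r + 18 = 0
Roots: r = 3 ± 3i (complex conjugates)
General solution: y = e^(3x)(C₁cos(3x) + C₂sin(3x))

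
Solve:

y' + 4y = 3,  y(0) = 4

General solution: y = 3/4 + Ce^(-4x)
Applying y(0) = 4: C = 4 - 3/4 = 13/4
Particular solution: y = 3/4 + (13/4)e^(-4x)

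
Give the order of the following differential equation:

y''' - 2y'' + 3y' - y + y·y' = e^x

The order is 3 (highest derivative is of order 3).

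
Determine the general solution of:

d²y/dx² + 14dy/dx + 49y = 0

Characteristic equation: r² + 14r + 49 = 0
Factored: (r + 7)² = 0
Repeated root: r = -7
General solution: y = (C₁ + C₂x)e^(-7x)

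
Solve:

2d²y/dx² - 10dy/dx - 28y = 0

Characteristic equation: 2r² - 10r - 28 = 0
Divide by 2: r² - 5r - 14 = 0
Roots: r = 7, -2 (distinct real)
General solution: y = C₁e^(7x) + C₂e^(-2x)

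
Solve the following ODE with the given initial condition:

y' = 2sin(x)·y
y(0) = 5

General solution: y = Ce^(-2cos(x))
Applying IC y(0) = 5:
Particular solution: y = 5e^(2(1-cos(x)))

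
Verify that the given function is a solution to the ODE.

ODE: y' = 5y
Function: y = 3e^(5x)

Verification:
y = 3e^(5x)
y' = 15e^(5x)
5y = 15e^(5x)
y' = 5y ✓

Yes, it is a solution.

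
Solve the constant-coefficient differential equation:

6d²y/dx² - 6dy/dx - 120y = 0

Characteristic equation: 6r² - 6r - 120 = 0
Divide by 6: r² - r - 20 = 0
Roots: r = 5, -4 (distinct real)
General solution: y = C₁e^(5x) + C₂e^(-4x)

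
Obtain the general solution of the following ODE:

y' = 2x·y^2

Separating variables and integrating:
-1/y = x^2 + C

General solution: y^-1 = -x^2 + C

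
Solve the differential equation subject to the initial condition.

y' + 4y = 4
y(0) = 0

General solution: y = 1 + Ce^(-4x)
Applying y(0) = 0: C = 0 - 1 = -1
Particular solution: y = 1 - e^(-4x)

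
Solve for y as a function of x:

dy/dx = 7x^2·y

Separating variables and integrating:
ln|y| = 7x^3/3 + C

General solution: y = Ce^(7x^3/3)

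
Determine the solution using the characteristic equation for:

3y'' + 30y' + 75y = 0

Characteristic equation: 3r² + 30r + 75 = 0
Divide by 3: r² + 10r + 25 = 0
Factored: (r + 5)² = 0
Repeated root: r = -5
General solution: y = (C₁ + C₂x)e^(-5x)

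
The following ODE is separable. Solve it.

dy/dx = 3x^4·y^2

Separating variables and integrating:
-1/y = 3x^5/5 + C

General solution: y^-1 = (-3/5)x^5 + C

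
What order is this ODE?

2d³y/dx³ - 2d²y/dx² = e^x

The order is 3 (highest derivative is of order 3).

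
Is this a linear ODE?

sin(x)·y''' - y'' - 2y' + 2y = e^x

Yes. Linear (y and its derivatives appear to the first power only, no products of y terms)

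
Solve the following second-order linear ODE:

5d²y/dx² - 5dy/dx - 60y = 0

Characteristic equation: 5r² - 5r - 60 = 0
Divide by 5: r² - r - 12 = 0
Roots: r = 4, -3 (distinct real)
General solution: y = C₁e^(4x) + C₂e^(-3x)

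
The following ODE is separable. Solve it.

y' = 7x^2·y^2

Separating variables and integrating:
-1/y = 7x^3/3 + C

General solution: y^-1 = (-7/3)x^3 + C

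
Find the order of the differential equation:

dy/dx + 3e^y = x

The order is 1 (highest derivative is of order 1).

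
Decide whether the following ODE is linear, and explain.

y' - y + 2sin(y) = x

Nonlinear (sin(y) is nonlinear in y)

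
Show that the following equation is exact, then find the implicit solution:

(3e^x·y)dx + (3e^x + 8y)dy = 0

Verify exactness: ∂M/∂y = ∂N/∂x ✓
Find F(x,y) such that ∂F/∂x = M, ∂F/∂y = N
Solution: 3e^x·y + 4y² = C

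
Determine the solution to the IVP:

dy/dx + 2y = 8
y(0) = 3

General solution: y = 4 + Ce^(-2x)
Applying y(0) = 3: C = 3 - 4 = -1
Particular solution: y = 4 - e^(-2x)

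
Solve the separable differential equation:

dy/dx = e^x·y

Separating variables and integrating:
ln|y| = e^x + C

General solution: y = Ce^(e^x)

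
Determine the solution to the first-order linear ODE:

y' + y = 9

Using integrating factor method:

General solution: y = 9 + Ce^(-x)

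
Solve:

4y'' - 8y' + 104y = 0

Characteristic equation: 4r² - 8r + 104 = 0
Divide by 4: r² - 2r + 26 = 0
Roots: r = 1 ± 5i (complex conjugates)
General solution: y = e^x(C₁cos(5x) + C₂sin(5x))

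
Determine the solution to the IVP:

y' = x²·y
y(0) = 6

General solution: y = Ce^(x³/3)
Applying IC y(0) = 6:
Particular solution: y = 6e^(x³/3)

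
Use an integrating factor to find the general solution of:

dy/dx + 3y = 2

Using integrating factor method:

General solution: y = 2/3 + Ce^(-3x)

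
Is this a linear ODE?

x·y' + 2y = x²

Yes. Linear (y and its derivatives appear to the first power only, no products of y terms)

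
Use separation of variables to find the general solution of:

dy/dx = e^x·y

Separating variables and integrating:
ln|y| = e^x + C

General solution: y = Ce^(e^x)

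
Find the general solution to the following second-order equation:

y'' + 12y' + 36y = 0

Characteristic equation: r² + 12r + 36 = 0
Factored: (r + 6)² = 0
Repeated root: r = -6
General solution: y = (C₁ + C₂x)e^(-6x)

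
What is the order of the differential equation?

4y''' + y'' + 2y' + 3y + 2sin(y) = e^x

The order is 3 (highest derivative is of order 3).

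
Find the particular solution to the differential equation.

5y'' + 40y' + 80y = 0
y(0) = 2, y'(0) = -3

General solution: y = (C₁ + C₂x)e^(-4x)
Repeated root r = -4
Applying ICs: C₁ = 2, C₂ = 5
Particular solution: y = (2 + 5x)e^(-4x)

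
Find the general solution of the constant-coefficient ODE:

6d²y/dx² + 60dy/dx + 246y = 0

Characteristic equation: 6r² + 60r + 246 = 0
Divide by 6: r² + 10r + 41 = 0
Roots: r = -5 ± 4i (complex conjugates)
General solution: y = e^(-5x)(C₁cos(4x) + C₂sin(4x))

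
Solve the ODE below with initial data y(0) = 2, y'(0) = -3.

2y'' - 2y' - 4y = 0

General solution: y = C₁e^(2x) + C₂e^(-x)
Applying ICs: C₁ = -1/3, C₂ = 7/3
Particular solution: y = -(1/3)e^(2x) + (7/3)e^(-x)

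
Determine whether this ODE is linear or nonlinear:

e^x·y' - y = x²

Linear (y and its derivatives appear to the first power only, no products of y terms)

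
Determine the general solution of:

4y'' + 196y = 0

Characteristic equation: 4r² + 196 = 0
Divide by 4: r² + 49 = 0
Roots: r = ±7i (complex conjugates)
General solution: y = C₁cos(7x) + C₂sin(7x)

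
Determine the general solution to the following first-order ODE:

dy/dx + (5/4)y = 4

Using integrating factor method:

General solution: y = 16/5 + Ce^(-5x/4)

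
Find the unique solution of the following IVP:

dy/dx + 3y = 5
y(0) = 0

General solution: y = 5/3 + Ce^(-3x)
Applying y(0) = 0: C = 0 - 5/3 = -5/3
Particular solution: y = 5/3 - (5/3)e^(-3x)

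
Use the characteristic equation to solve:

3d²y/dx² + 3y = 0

Characteristic equation: 3r² + 3 = 0
Divide by 3: r² + 1 = 0
Roots: r = ±i (complex conjugates)
General solution: y = C₁cos(x) + C₂sin(x)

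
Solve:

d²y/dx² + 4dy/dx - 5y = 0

Characteristic equation: r² + 4r - 5 = 0
Roots: r = 1, -5 (distinct real)
General solution: y = C₁e^x + C₂e^(-5x)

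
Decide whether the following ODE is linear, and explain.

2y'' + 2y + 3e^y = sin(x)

Nonlinear (e^y is nonlinear in y)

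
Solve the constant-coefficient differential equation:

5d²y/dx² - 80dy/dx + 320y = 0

Characteristic equation: 5r² - 80r + 320 = 0
Divide by 5: r² - 16r + 64 = 0
Factored: (r - 8)² = 0
Repeated root: r = 8
General solution: y = (C₁ + C₂x)e^(8x)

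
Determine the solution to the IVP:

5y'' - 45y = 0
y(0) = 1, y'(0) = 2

General solution: y = C₁e^(3x) + C₂e^(-3x)
Applying ICs: C₁ = 5/6, C₂ = 1/6
Particular solution: y = (5/6)e^(3x) + (1/6)e^(-3x)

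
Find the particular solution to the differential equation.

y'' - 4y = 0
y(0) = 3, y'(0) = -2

General solution: y = C₁e^(2x) + C₂e^(-2x)
Applying ICs: C₁ = 1, C₂ = 2
Particular solution: y = e^(2x) + 2e^(-2x)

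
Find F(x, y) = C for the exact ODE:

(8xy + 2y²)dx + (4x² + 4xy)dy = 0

Verify exactness: ∂M/∂y = ∂N/∂x ✓
Find F(x,y) such that ∂F/∂x = M, ∂F/∂y = N
Solution: 4x²y + 2xy² = C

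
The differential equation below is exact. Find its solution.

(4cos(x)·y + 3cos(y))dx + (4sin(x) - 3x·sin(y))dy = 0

Verify exactness: ∂M/∂y = ∂N/∂x ✓
Find F(x,y) such that ∂F/∂x = M, ∂F/∂y = N
Solution: 4sin(x)·y + 3x·cos(y) = C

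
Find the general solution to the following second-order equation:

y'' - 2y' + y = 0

Characteristic equation: r² - 2r + 1 = 0
Factored: (r - 1)² = 0
Repeated root: r = 1
General solution: y = (C₁ + C₂x)e^x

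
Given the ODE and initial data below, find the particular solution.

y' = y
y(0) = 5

General solution: y = Ce^x
Applying IC y(0) = 5:
Particular solution: y = 5e^x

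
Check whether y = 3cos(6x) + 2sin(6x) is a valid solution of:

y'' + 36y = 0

Verification:
y'' = -108cos(6x) - 72sin(6x)
y'' + 36y = 0 ✓

Yes, it is a solution.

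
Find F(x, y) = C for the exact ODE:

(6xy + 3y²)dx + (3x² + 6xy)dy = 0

Verify exactness: ∂M/∂y = ∂N/∂x ✓
Find F(x,y) such that ∂F/∂x = M, ∂F/∂y = N
Solution: 3x²y + 3xy² = C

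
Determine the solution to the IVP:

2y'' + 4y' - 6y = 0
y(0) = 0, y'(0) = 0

General solution: y = C₁e^x + C₂e^(-3x)
Applying ICs: C₁ = 0, C₂ = 0
Particular solution: y = 0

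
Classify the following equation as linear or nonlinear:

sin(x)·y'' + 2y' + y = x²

Linear (y and its derivatives appear to the first power only, no products of y terms)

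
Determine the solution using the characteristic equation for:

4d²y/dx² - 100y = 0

Characteristic equation: 4r² - 100 = 0
Divide by 4: r² - 25 = 0
Roots: r = 5, -5 (distinct real)
General solution: y = C₁e^(5x) + C₂e^(-5x)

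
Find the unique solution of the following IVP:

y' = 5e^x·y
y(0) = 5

General solution: y = Ce^(5e^x)
Applying IC y(0) = 5:
Particular solution: y = 5e^(5(e^x - 1))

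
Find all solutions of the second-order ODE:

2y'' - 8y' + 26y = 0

Characteristic equation: 2r² - 8r + 26 = 0
Divide by 2: r² - 4r + 13 = 0
Roots: r = 2 ± 3i (complex conjugates)
General solution: y = e^(2x)(C₁cos(3x) + C₂sin(3x))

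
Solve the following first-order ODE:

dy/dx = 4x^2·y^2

Separating variables and integrating:
-1/y = 4x^3/3 + C

General solution: y^-1 = (-4/3)x^3 + C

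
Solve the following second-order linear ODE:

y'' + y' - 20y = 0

Characteristic equation: r² + r - 20 = 0
Roots: r = 4, -5 (distinct real)
General solution: y = C₁e^(4x) + C₂e^(-5x)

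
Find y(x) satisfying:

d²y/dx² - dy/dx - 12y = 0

Characteristic equation: r² - r - 12 = 0
Roots: r = 4, -3 (distinct real)
General solution: y = C₁e^(4x) + C₂e^(-3x)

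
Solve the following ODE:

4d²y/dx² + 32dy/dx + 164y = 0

Characteristic equation: 4r² + 32r + 164 = 0
Divide by 4: r² + 8r + 41 = 0
Roots: r = -4 ± 5i (complex conjugates)
General solution: y = e^(-4x)(C₁cos(5x) + C₂sin(5x))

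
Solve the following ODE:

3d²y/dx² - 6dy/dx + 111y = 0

Characteristic equation: 3r² - 6r + 111 = 0
Divide by 3: r² - 2r + 37 = 0
Roots: r = 1 ± 6i (complex conjugates)
General solution: y = e^x(C₁cos(6x) + C₂sin(6x))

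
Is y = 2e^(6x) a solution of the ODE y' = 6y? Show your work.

Verification:
y = 2e^(6x)
y' = 12e^(6x)
6y = 12e^(6x)
y' = 6y ✓

Yes, it is a solution.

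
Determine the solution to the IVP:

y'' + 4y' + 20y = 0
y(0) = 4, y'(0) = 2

General solution: y = e^(-2x)(C₁cos(4x) + C₂sin(4x))
Complex roots r = -2 ± 4i
Applying ICs: C₁ = 4, C₂ = 5/2
Particular solution: y = e^(-2x)(4cos(4x) + (5/2)sin(4x))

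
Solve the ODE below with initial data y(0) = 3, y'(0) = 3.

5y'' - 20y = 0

General solution: y = C₁e^(2x) + C₂e^(-2x)
Applying ICs: C₁ = 9/4, C₂ = 3/4
Particular solution: y = (9/4)e^(2x) + (3/4)e^(-2x)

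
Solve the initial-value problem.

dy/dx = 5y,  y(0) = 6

General solution: y = Ce^(5x)
Applying IC y(0) = 6:
Particular solution: y = 6e^(5x)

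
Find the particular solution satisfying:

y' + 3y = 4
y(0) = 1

General solution: y = 4/3 + Ce^(-3x)
Applying y(0) = 1: C = 1 - 4/3 = -1/3
Particular solution: y = 4/3 - (1/3)e^(-3x)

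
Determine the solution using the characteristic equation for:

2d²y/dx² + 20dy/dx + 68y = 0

Characteristic equation: 2r² + 20r + 68 = 0
Divide by 2: r² + 10r + 34 = 0
Roots: r = -5 ± 3i (complex conjugates)
General solution: y = e^(-5x)(C₁cos(3x) + C₂sin(3x))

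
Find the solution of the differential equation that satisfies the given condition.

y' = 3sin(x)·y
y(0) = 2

General solution: y = Ce^(-3cos(x))
Applying IC y(0) = 2:
Particular solution: y = 2e^(3(1-cos(x)))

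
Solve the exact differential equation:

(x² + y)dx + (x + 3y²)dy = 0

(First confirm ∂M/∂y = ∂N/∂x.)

Verify exactness: ∂M/∂y = ∂N/∂x ✓
Find F(x,y) such that ∂F/∂x = M, ∂F/∂y = N
Solution: x³/3 + xy + y³ = C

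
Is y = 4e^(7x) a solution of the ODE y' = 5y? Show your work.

Verification:
y = 4e^(7x)
y' = 28e^(7x)
But 5y = 20e^(7x)
y' ≠ 5y — the derivative does not match

No, it is not a solution.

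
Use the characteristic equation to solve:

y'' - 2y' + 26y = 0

Characteristic equation: r² - 2r + 26 = 0
Roots: r = 1 ± 5i (complex conjugates)
General solution: y = e^x(C₁cos(5x) + C₂sin(5x))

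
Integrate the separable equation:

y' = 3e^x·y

Separating variables and integrating:
ln|y| = 3e^x + C

General solution: y = Ce^(3e^x)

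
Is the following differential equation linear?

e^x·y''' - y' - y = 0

Yes. Linear (y and its derivatives appear to the first power only, no products of y terms)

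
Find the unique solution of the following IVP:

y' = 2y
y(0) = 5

General solution: y = Ce^(2x)
Applying IC y(0) = 5:
Particular solution: y = 5e^(2x)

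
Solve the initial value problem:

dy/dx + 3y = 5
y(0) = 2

General solution: y = 5/3 + Ce^(-3x)
Applying y(0) = 2: C = 2 - 5/3 = 1/3
Particular solution: y = 5/3 + (1/3)e^(-3x)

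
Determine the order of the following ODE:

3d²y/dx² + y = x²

The order is 2 (highest derivative is of order 2).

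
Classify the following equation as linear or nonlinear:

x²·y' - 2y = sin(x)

Linear (y and its derivatives appear to the first power only, no products of y terms)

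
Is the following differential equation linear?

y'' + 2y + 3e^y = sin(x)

No. Nonlinear (e^y is nonlinear in y)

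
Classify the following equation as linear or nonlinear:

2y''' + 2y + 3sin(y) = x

Nonlinear (sin(y) is nonlinear in y)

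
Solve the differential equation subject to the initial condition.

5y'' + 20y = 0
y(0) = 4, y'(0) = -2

General solution: y = C₁cos(2x) + C₂sin(2x)
Complex roots r = ±2i
Applying ICs: C₁ = 4, C₂ = -1
Particular solution: y = 4cos(2x) - sin(2x)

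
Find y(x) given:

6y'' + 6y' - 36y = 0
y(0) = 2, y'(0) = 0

General solution: y = C₁e^(2x) + C₂e^(-3x)
Applying ICs: C₁ = 6/5, C₂ = 4/5
Particular solution: y = (6/5)e^(2x) + (4/5)e^(-3x)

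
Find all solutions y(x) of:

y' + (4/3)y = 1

Using integrating factor method:

General solution: y = 3/4 + Ce^(-4x/3)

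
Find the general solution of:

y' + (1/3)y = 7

Using integrating factor method:

General solution: y = 21 + Ce^(-x/3)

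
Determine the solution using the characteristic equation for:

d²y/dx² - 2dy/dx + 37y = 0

Characteristic equation: r² - 2r + 37 = 0
Roots: r = 1 ± 6i (complex conjugates)
General solution: y = e^x(C₁cos(6x) + C₂sin(6x))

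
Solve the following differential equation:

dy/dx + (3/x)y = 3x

Using integrating factor method:

General solution: y = (3/5)x^2 + Cx^(-3)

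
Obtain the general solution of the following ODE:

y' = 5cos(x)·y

Separating variables and integrating:
ln|y| = 5sin(x) + C

General solution: y = Ce^(5sin(x))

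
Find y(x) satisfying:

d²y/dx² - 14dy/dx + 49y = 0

Characteristic equation: r² - 14r + 49 = 0
Factored: (r - 7)² = 0
Repeated root: r = 7
General solution: y = (C₁ + C₂x)e^(7x)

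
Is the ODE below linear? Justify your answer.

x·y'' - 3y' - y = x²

Yes. Linear (y and its derivatives appear to the first power only, no products of y terms)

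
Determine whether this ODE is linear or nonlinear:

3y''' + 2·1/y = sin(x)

Nonlinear (1/y term)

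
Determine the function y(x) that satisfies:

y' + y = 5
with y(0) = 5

General solution: y = 5 + Ce^(-x)
Applying y(0) = 5: C = 5 - 5 = 0
Particular solution: y = 5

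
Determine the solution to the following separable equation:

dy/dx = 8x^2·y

Separating variables and integrating:
ln|y| = 8x^3/3 + C

General solution: y = Ce^(8x^3/3)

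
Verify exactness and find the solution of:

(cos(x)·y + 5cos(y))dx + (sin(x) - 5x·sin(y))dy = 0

Verify exactness: ∂M/∂y = ∂N/∂x ✓
Find F(x,y) such that ∂F/∂x = M, ∂F/∂y = N
Solution: sin(x)·y + 5x·cos(y) = C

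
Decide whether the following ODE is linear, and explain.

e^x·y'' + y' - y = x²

Linear (y and its derivatives appear to the first power only, no products of y terms)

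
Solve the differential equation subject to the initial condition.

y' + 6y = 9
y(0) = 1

General solution: y = 3/2 + Ce^(-6x)
Applying y(0) = 1: C = 1 - 3/2 = -1/2
Particular solution: y = 3/2 - (1/2)e^(-6x)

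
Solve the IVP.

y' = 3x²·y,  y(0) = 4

General solution: y = Ce^(x³)
Applying IC y(0) = 4:
Particular solution: y = 4e^(x³)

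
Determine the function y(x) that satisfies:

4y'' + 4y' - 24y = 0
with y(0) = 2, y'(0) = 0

General solution: y = C₁e^(2x) + C₂e^(-3x)
Applying ICs: C₁ = 6/5, C₂ = 4/5
Particular solution: y = (6/5)e^(2x) + (4/5)e^(-3x)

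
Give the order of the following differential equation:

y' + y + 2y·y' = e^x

The order is 1 (highest derivative is of order 1).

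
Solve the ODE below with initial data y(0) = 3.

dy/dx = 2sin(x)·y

General solution: y = Ce^(-2cos(x))
Applying IC y(0) = 3:
Particular solution: y = 3e^(2(1-cos(x)))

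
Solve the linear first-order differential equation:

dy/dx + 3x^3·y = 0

Using integrating factor method:

General solution: y = Ce^(-3x^4/4)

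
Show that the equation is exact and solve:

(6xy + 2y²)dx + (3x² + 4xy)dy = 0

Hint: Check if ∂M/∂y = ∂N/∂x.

Verify exactness: ∂M/∂y = ∂N/∂x ✓
Find F(x,y) such that ∂F/∂x = M, ∂F/∂y = N
Solution: 3x²y + 2xy² = C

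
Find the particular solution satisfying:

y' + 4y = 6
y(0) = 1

General solution: y = 3/2 + Ce^(-4x)
Applying y(0) = 1: C = 1 - 3/2 = -1/2
Particular solution: y = 3/2 - (1/2)e^(-4x)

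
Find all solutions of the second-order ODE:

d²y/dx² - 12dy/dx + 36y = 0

Characteristic equation: r² - 12r + 36 = 0
Factored: (r - 6)² = 0
Repeated root: r = 6
General solution: y = (C₁ + C₂x)e^(6x)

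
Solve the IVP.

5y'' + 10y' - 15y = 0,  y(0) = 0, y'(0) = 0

General solution: y = C₁e^x + C₂e^(-3x)
Applying ICs: C₁ = 0, C₂ = 0
Particular solution: y = 0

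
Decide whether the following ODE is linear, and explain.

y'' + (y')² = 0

Nonlinear ((y')² term)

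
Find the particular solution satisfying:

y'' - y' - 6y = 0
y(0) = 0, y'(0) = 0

General solution: y = C₁e^(3x) + C₂e^(-2x)
Applying ICs: C₁ = 0, C₂ = 0
Particular solution: y = 0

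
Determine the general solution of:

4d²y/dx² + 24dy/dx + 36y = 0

Characteristic equation: 4r² + 24r + 36 = 0
Divide by 4: r² + 6r + 9 = 0
Factored: (r + 3)² = 0
Repeated root: r = -3
General solution: y = (C₁ + C₂x)e^(-3x)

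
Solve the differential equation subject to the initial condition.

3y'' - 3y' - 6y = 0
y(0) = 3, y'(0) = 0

General solution: y = C₁e^(2x) + C₂e^(-x)
Applying ICs: C₁ = 1, C₂ = 2
Particular solution: y = e^(2x) + 2e^(-x)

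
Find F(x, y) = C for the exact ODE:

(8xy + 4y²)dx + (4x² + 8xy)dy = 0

Verify exactness: ∂M/∂y = ∂N/∂x ✓
Find F(x,y) such that ∂F/∂x = M, ∂F/∂y = N
Solution: 4x²y + 4xy² = C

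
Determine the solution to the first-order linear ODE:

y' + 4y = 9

Using integrating factor method:

General solution: y = 9/4 + Ce^(-4x)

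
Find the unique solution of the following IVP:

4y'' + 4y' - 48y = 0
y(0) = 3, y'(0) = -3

General solution: y = C₁e^(3x) + C₂e^(-4x)
Applying ICs: C₁ = 9/7, C₂ = 12/7
Particular solution: y = (9/7)e^(3x) + (12/7)e^(-4x)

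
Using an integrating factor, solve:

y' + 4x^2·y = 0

Using integrating factor method:

General solution: y = Ce^(-4x^3/3)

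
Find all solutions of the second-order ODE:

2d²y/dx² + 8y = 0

Characteristic equation: 2r² + 8 = 0
Divide by 2: r² + 4 = 0
Roots: r = ±2i (complex conjugates)
General solution: y = C₁cos(2x) + C₂sin(2x)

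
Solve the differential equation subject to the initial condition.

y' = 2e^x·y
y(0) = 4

General solution: y = Ce^(2e^x)
Applying IC y(0) = 4:
Particular solution: y = 4e^(2(e^x - 1))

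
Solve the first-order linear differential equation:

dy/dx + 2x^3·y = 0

Using integrating factor method:

General solution: y = Ce^(-x^4/2)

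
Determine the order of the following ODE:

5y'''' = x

The order is 4 (highest derivative is of order 4).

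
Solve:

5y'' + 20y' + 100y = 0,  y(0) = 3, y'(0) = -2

General solution: y = e^(-2x)(C₁cos(4x) + C₂sin(4x))
Complex roots r = -2 ± 4i
Applying ICs: C₁ = 3, C₂ = 1
Particular solution: y = e^(-2x)(3cos(4x) + sin(4x))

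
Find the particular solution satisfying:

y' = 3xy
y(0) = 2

General solution: y = Ce^(3x²/2)
Applying IC y(0) = 2:
Particular solution: y = 2e^(3x²/2)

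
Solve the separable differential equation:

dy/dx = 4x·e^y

Separating variables and integrating:
-e^(-y) = 2x² + C

General solution: y = -ln(C - 2x²)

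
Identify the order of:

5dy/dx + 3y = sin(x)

The order is 1 (highest derivative is of order 1).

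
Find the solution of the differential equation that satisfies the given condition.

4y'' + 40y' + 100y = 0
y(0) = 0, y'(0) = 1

General solution: y = (C₁ + C₂x)e^(-5x)
Repeated root r = -5
Applying ICs: C₁ = 0, C₂ = 1
Particular solution: y = xe^(-5x)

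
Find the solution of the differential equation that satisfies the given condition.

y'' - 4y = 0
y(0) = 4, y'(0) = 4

General solution: y = C₁e^(2x) + C₂e^(-2x)
Applying ICs: C₁ = 3, C₂ = 1
Particular solution: y = 3e^(2x) + e^(-2x)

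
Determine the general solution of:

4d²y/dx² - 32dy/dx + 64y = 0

Characteristic equation: 4r² - 32r + 64 = 0
Divide by 4: r² - 8r + 16 = 0
Factored: (r - 4)² = 0
Repeated root: r = 4
General solution: y = (C₁ + C₂x)e^(4x)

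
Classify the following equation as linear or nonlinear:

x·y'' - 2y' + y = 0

Linear (y and its derivatives appear to the first power only, no products of y terms)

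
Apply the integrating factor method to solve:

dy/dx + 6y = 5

Using integrating factor method:

General solution: y = 5/6 + Ce^(-6x)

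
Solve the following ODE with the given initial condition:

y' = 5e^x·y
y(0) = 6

General solution: y = Ce^(5e^x)
Applying IC y(0) = 6:
Particular solution: y = 6e^(5(e^x - 1))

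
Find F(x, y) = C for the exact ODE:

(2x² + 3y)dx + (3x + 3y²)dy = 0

Verify exactness: ∂M/∂y = ∂N/∂x ✓
Find F(x,y) such that ∂F/∂x = M, ∂F/∂y = N
Solution: 2x³/3 + 3xy + y³ = C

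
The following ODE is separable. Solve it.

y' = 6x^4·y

Separating variables and integrating:
ln|y| = 6x^5/5 + C

General solution: y = Ce^(6x^5/5)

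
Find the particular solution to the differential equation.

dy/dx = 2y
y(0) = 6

General solution: y = Ce^(2x)
Applying IC y(0) = 6:
Particular solution: y = 6e^(2x)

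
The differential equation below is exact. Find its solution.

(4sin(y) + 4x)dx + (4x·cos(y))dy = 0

Verify exactness: ∂M/∂y = ∂N/∂x ✓
Find F(x,y) such that ∂F/∂x = M, ∂F/∂y = N
Solution: 4x·sin(y) + 2x² = C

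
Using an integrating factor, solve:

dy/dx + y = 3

Using integrating factor method:

General solution: y = 3 + Ce^(-x)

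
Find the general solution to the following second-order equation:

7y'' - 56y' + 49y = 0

Characteristic equation: 7r² - 56r + 49 = 0
Divide by 7: r² - 8r + 7 = 0
Roots: r = 1, 7 (distinct real)
General solution: y = C₁e^x + C₂e^(7x)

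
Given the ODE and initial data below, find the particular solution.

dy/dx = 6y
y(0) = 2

General solution: y = Ce^(6x)
Applying IC y(0) = 2:
Particular solution: y = 2e^(6x)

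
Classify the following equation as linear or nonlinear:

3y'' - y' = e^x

Linear (y and its derivatives appear to the first power only, no products of y terms)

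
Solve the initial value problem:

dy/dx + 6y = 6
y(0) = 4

General solution: y = 1 + Ce^(-6x)
Applying y(0) = 4: C = 4 - 1 = 3
Particular solution: y = 1 + 3e^(-6x)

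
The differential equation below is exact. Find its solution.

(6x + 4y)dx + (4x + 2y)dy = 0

Verify exactness: ∂M/∂y = ∂N/∂x ✓
Find F(x,y) such that ∂F/∂x = M, ∂F/∂y = N
Solution: 3x² + 4xy + y² = C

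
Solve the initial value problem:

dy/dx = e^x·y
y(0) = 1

General solution: y = Ce^(e^x)
Applying IC y(0) = 1:
Particular solution: y = e^(e^x - 1)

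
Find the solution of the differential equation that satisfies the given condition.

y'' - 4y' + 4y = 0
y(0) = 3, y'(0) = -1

General solution: y = (C₁ + C₂x)e^(2x)
Repeated root r = 2
Applying ICs: C₁ = 3, C₂ = -7
Particular solution: y = (3 - 7x)e^(2x)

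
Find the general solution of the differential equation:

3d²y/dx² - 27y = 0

Characteristic equation: 3r² - 27 = 0
Divide by 3: r² - 9 = 0
Roots: r = 3, -3 (distinct real)
General solution: y = C₁e^(3x) + C₂e^(-3x)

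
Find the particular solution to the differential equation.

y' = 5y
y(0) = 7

General solution: y = Ce^(5x)
Applying IC y(0) = 7:
Particular solution: y = 7e^(5x)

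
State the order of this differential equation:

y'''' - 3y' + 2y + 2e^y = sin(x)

The order is 4 (highest derivative is of order 4).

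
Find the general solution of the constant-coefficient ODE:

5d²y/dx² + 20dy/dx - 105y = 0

Characteristic equation: 5r² + 20r - 105 = 0
Divide by 5: r² + 4r - 21 = 0
Roots: r = 3, -7 (distinct real)
General solution: y = C₁e^(3x) + C₂e^(-7x)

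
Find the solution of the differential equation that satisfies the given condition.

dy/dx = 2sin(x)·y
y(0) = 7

General solution: y = Ce^(-2cos(x))
Applying IC y(0) = 7:
Particular solution: y = 7e^(2(1-cos(x)))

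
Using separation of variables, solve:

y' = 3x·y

Separating variables and integrating:
ln|y| = 3x^2/2 + C

General solution: y = Ce^(3x^2/2)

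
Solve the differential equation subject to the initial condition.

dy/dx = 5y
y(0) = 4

General solution: y = Ce^(5x)
Applying IC y(0) = 4:
Particular solution: y = 4e^(5x)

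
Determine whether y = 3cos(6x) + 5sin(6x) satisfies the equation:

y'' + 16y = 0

Verification:
y'' = -108cos(6x) - 180sin(6x)
y'' + 16y ≠ 0 (frequency mismatch: got 36 instead of 16)

No, it is not a solution.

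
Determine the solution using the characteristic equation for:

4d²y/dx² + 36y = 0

Characteristic equation: 4r² + 36 = 0
Divide by 4: r² + 9 = 0
Roots: r = ±3i (complex conjugates)
General solution: y = C₁cos(3x) + C₂sin(3x)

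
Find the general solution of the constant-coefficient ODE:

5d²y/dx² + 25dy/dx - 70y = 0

Characteristic equation: 5r² + 25r - 70 = 0
Divide by 5: r² + 5r - 14 = 0
Roots: r = 2, -7 (distinct real)
General solution: y = C₁e^(2x) + C₂e^(-7x)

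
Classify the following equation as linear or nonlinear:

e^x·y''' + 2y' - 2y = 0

Linear (y and its derivatives appear to the first power only, no products of y terms)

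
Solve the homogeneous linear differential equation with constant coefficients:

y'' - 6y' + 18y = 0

Characteristic equation: r² - 6r + 18 = 0
Roots: r = 3 ± 3i (complex conjugates)
General solution: y = e^(3x)(C₁cos(3x) + C₂sin(3x))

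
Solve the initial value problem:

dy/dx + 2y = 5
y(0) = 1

General solution: y = 5/2 + Ce^(-2x)
Applying y(0) = 1: C = 1 - 5/2 = -3/2
Particular solution: y = 5/2 - (3/2)e^(-2x)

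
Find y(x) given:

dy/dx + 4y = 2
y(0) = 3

General solution: y = 1/2 + Ce^(-4x)
Applying y(0) = 3: C = 3 - 1/2 = 5/2
Particular solution: y = 1/2 + (5/2)e^(-4x)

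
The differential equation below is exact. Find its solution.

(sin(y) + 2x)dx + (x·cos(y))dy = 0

Verify exactness: ∂M/∂y = ∂N/∂x ✓
Find F(x,y) such that ∂F/∂x = M, ∂F/∂y = N
Solution: x·sin(y) + x² = C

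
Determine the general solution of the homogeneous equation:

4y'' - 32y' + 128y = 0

Characteristic equation: 4r² - 32r + 128 = 0
Divide by 4: r² - 8r + 32 = 0
Roots: r = 4 ± 4i (complex conjugates)
General solution: y = e^(4x)(C₁cos(4x) + C₂sin(4x))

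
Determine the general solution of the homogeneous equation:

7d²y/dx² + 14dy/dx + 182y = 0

Characteristic equation: 7r² + 14r + 182 = 0
Divide by 7: r² + 2r + 26 = 0
Roots: r = -1 ± 5i (complex conjugates)
General solution: y = e^(-x)(C₁cos(5x) + C₂sin(5x))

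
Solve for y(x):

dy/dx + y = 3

Using integrating factor method:

General solution: y = 3 + Ce^(-x)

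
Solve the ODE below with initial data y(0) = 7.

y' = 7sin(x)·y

General solution: y = Ce^(-7cos(x))
Applying IC y(0) = 7:
Particular solution: y = 7e^(7(1-cos(x)))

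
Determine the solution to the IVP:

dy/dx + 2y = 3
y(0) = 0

General solution: y = 3/2 + Ce^(-2x)
Applying y(0) = 0: C = 0 - 3/2 = -3/2
Particular solution: y = 3/2 - (3/2)e^(-2x)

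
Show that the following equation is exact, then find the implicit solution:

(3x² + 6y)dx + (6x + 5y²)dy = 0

Verify exactness: ∂M/∂y = ∂N/∂x ✓
Find F(x,y) such that ∂F/∂x = M, ∂F/∂y = N
Solution: x³ + 6xy + 5y³/3 = C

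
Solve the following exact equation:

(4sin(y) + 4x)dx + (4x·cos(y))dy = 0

Verify exactness: ∂M/∂y = ∂N/∂x ✓
Find F(x,y) such that ∂F/∂x = M, ∂F/∂y = N
Solution: 4x·sin(y) + 2x² = C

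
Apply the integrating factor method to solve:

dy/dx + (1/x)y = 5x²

Using integrating factor method:

General solution: y = (5/4)x^3 + C/x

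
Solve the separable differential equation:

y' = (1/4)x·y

Separating variables and integrating:
ln|y| = x^2/8 + C

General solution: y = Ce^(x^2/8)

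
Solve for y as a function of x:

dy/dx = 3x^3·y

Separating variables and integrating:
ln|y| = 3x^4/4 + C

General solution: y = Ce^(3x^4/4)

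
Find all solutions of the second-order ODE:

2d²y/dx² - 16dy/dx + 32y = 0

Characteristic equation: 2r² - 16r + 32 = 0
Divide by 2: r² - 8r + 16 = 0
Factored: (r - 4)² = 0
Repeated root: r = 4
General solution: y = (C₁ + C₂x)e^(4x)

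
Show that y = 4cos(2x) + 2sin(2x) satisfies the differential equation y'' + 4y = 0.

Verification:
y'' = -16cos(2x) - 8sin(2x)
y'' + 4y = 0 ✓

Yes, it is a solution.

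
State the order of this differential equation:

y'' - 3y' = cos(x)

The order is 2 (highest derivative is of order 2).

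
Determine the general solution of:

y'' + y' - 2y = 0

Characteristic equation: r² + r - 2 = 0
Roots: r = 1, -2 (distinct real)
General solution: y = C₁e^x + C₂e^(-2x)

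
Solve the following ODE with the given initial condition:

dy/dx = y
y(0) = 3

General solution: y = Ce^x
Applying IC y(0) = 3:
Particular solution: y = 3e^x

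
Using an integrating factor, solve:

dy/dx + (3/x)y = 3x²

Using integrating factor method:

General solution: y = (1/2)x^3 + Cx^(-3)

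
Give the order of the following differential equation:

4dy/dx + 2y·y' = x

The order is 1 (highest derivative is of order 1).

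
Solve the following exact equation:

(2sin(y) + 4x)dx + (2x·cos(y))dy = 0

Verify exactness: ∂M/∂y = ∂N/∂x ✓
Find F(x,y) such that ∂F/∂x = M, ∂F/∂y = N
Solution: 2x·sin(y) + 2x² = C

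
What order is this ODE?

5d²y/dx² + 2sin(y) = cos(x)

The order is 2 (highest derivative is of order 2).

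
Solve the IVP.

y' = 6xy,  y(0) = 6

General solution: y = Ce^(3x²)
Applying IC y(0) = 6:
Particular solution: y = 6e^(3x²)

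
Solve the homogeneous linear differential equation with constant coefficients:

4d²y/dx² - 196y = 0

Characteristic equation: 4r² - 196 = 0
Divide by 4: r² - 49 = 0
Roots: r = 7, -7 (distinct real)
General solution: y = C₁e^(7x) + C₂e^(-7x)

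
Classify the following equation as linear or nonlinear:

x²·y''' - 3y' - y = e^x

Linear (y and its derivatives appear to the first power only, no products of y terms)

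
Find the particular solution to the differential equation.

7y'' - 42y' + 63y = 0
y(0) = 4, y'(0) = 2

General solution: y = (C₁ + C₂x)e^(3x)
Repeated root r = 3
Applying ICs: C₁ = 4, C₂ = -10
Particular solution: y = (4 - 10x)e^(3x)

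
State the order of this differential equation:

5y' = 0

The order is 1 (highest derivative is of order 1).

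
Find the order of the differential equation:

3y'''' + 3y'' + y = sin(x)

The order is 4 (highest derivative is of order 4).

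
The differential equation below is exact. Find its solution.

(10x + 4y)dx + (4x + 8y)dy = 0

Verify exactness: ∂M/∂y = ∂N/∂x ✓
Find F(x,y) such that ∂F/∂x = M, ∂F/∂y = N
Solution: 5x² + 4xy + 4y² = C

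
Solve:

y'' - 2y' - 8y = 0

Characteristic equation: r² - 2r - 8 = 0
Roots: r = 4, -2 (distinct real)
General solution: y = C₁e^(4x) + C₂e^(-2x)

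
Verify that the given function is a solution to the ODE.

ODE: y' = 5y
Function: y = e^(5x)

Verification:
y = e^(5x)
y' = 5e^(5x)
5y = 5e^(5x)
y' = 5y ✓

Yes, it is a solution.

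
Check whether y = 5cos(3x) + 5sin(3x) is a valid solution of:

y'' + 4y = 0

Verification:
y'' = -45cos(3x) - 45sin(3x)
y'' + 4y ≠ 0 (frequency mismatch: got 9 instead of 4)

No, it is not a solution.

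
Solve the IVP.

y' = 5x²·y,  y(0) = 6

General solution: y = Ce^(5x³/3)
Applying IC y(0) = 6:
Particular solution: y = 6e^(5x³/3)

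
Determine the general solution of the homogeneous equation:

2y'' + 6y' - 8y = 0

Characteristic equation: 2r² + 6r - 8 = 0
Divide by 2: r² + 3r - 4 = 0
Roots: r = 1, -4 (distinct real)
General solution: y = C₁e^x + C₂e^(-4x)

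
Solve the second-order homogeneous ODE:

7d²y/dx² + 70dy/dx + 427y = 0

Characteristic equation: 7r² + 70r + 427 = 0
Divide by 7: r² + 10r + 61 = 0
Roots: r = -5 ± 6i (complex conjugates)
General solution: y = e^(-5x)(C₁cos(6x) + C₂sin(6x))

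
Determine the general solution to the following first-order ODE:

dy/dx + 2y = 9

Using integrating factor method:

General solution: y = 9/2 + Ce^(-2x)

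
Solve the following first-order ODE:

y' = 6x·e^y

Separating variables and integrating:
-e^(-y) = 3x² + C

General solution: y = -ln(C - 3x²)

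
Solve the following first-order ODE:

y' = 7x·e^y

Separating variables and integrating:
-e^(-y) = 7x²/2 + C

General solution: y = -ln(C - 7x²/2)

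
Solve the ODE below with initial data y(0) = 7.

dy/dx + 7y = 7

General solution: y = 1 + Ce^(-7x)
Applying y(0) = 7: C = 7 - 1 = 6
Particular solution: y = 1 + 6e^(-7x)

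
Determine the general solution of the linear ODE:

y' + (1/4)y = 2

Using integrating factor method:

General solution: y = 8 + Ce^(-x/4)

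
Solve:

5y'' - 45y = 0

Characteristic equation: 5r² - 45 = 0
Divide by 5: r² - 9 = 0
Roots: r = 3, -3 (distinct real)
General solution: y = C₁e^(3x) + C₂e^(-3x)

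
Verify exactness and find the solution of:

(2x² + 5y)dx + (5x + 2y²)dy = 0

Verify exactness: ∂M/∂y = ∂N/∂x ✓
Find F(x,y) such that ∂F/∂x = M, ∂F/∂y = N
Solution: 2x³/3 + 5xy + 2y³/3 = C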